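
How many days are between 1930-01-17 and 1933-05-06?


From 1930-01-17 to 1933-05-06
1930-01-17: day of year = 17
1933-05-06: days before May = 31 + 28 + 31 + 30 = 120 (1933 is not a leap year); day of year = 120 + 6 = 126
Rest of 1930: 365 - 17 = 348
Full years 1931 (365), 1932 (366): 731
Total = 348 + 731 + 126 = 1205

1205 days


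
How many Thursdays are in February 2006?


February 2006 has 28 days
Anchor: Jan 1, 2006. With p = 2006 - 1 = 2005: (p + p//4 - p//100 + p//400) mod 7 = (2005 + 501 - 20 + 5) mod 7 = 2491 mod 7 = 6 -> Sunday (Mon=0 ... Sun=6)
Days before February (Jan): 31; February 1 index = (6 + 31) mod 7 = 2 -> Wednesday
First Thursday is February 2
Thursdays: 2, 9, 16, 23

4 Thursdays


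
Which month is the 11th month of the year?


Month 11 of 12

November


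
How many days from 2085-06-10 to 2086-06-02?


From 2085-06-10 to 2086-06-02
2085-06-10: days before June = 31 + 28 + 31 + 30 + 31 = 151 (2085 is not a leap year); day of year = 151 + 10 = 161
2086-06-02: days before June = 31 + 28 + 31 + 30 + 31 = 151 (2086 is not a leap year); day of year = 151 + 2 = 153
Rest of 2085: 365 - 161 = 204
Total = 204 + 153 = 357

357 days


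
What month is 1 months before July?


July is month 7
7 - 1 = 6

June


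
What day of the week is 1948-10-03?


Date: October 3, 1948
Anchor: Jan 1, 1948. With p = 1948 - 1 = 1947: (p + p//4 - p//100 + p//400) mod 7 = (1947 + 486 - 19 + 4) mod 7 = 2418 mod 7 = 3 -> Thursday (Mon=0 ... Sun=6)
Days before October (Jan-Sep): 274; offset = 274 + 3 - 1 = 276
Weekday index = (3 + 276) mod 7 = 6

Day of the week: Sunday


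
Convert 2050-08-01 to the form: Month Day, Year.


ISO 2050-08-01 parses as year=2050, month=08, day=01
Month 8 -> August

August 1, 2050


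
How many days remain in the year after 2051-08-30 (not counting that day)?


Day of year: 242 of 365
Remaining = 365 - 242

123 days


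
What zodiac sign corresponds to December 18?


Date: December 18
Conventional tropical zodiac dates: Sagittarius from November 22 onward; Capricorn starts December 22
December 18 falls within the Sagittarius range

Sagittarius


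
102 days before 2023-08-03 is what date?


Start: 2023-08-03, subtract 102 days
Back 3 days from August 3 reaches July 31, 2023 -> 99 left
July 2023 has 31 days -> back to June 30, 2023 -> 68 left
June 2023 has 30 days -> back to May 31, 2023 -> 38 left
May 2023 has 31 days -> back to April 30, 2023 -> 7 left
April 2023: 30 - 7 = 23 -> lands on April 23

Result: 2023-04-23


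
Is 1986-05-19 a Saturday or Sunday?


Anchor: Jan 1, 1986. With p = 1986 - 1 = 1985: (p + p//4 - p//100 + p//400) mod 7 = (1985 + 496 - 19 + 4) mod 7 = 2466 mod 7 = 2 -> Wednesday (Mon=0 ... Sun=6)
Day of year: 139; offset = 138
Weekday index = (2 + 138) mod 7 = 0 -> Monday
Weekend days: Saturday, Sunday

No


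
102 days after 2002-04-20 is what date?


Start: 2002-04-20, add 102 days
April 2002 has 30 days: 30 - 20 = 10 days to April 30 -> 92 left
May 2002 has 31 days -> 61 left
June 2002 has 30 days -> 31 left
July 2002: 31 <= 31 -> lands on July 31

Result: 2002-07-31


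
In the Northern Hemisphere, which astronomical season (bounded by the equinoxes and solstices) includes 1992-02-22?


Date: February 22
Astronomical Winter (approx.; exact equinox/solstice day varies by year): December 21 to March 19
February 22 falls within the Winter window

Winter


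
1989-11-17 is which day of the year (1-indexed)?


Date: November 17, 1989
Days in months 1 through 10: 304
Plus 17 days in November

Day of year: 321


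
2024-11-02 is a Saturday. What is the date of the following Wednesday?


Current: Saturday
Target: Wednesday
Days ahead: 4

Next Wednesday: 2024-11-06


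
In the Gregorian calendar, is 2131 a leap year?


Gregorian leap year rule: divisible by 4, but not by 100, unless also by 400.
2131 is not divisible by 4 -> not a leap year

No


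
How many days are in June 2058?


June 2058

30 days


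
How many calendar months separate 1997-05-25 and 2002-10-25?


From May 1997 to October 2002
5 years * 12 = 60 months, plus 5 months = 65

65 months


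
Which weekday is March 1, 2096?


Target: March 1, 2096
Anchor: Jan 1, 2096. With p = 2096 - 1 = 2095: (p + p//4 - p//100 + p//400) mod 7 = (2095 + 523 - 20 + 5) mod 7 = 2603 mod 7 = 6 -> Sunday (Mon=0 ... Sun=6)
Days before March (Jan-Feb): 60 days
Weekday index = (6 + 60) mod 7 = 3

Thursday


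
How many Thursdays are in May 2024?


May 2024 has 31 days
Anchor: Jan 1, 2024. With p = 2024 - 1 = 2023: (p + p//4 - p//100 + p//400) mod 7 = (2023 + 505 - 20 + 5) mod 7 = 2513 mod 7 = 0 -> Monday (Mon=0 ... Sun=6)
Days before May (Jan-Apr): 121; May 1 index = (0 + 121) mod 7 = 2 -> Wednesday
First Thursday is May 2
Thursdays: 2, 9, 16, 23, 30

5 Thursdays


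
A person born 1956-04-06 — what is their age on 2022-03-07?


Birth: 1956-04-06
Reference: 2022-03-07
Year difference: 2022 - 1956 = 66
Birthday not yet reached in 2022, subtract 1

65 years old


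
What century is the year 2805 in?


Century = (year - 1) // 100 + 1
= (2805 - 1) // 100 + 1
= 2804 // 100 + 1
= 28 + 1

29th century


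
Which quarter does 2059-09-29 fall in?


Month: September (month 9)
Q1: Jan-Mar, Q2: Apr-Jun, Q3: Jul-Sep, Q4: Oct-Dec

Q3


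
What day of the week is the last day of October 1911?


October 1911 has 31 days
Anchor: Jan 1, 1911. With p = 1911 - 1 = 1910: (p + p//4 - p//100 + p//400) mod 7 = (1910 + 477 - 19 + 4) mod 7 = 2372 mod 7 = 6 -> Sunday (Mon=0 ... Sun=6)
Days before October (Jan-Sep): 273; October 1 index = (6 + 273) mod 7 = 6 -> Sunday
Last day offset: 31 - 1 = 30 days
Weekday index = (6 + 30) mod 7 = 1

Tuesday, October 31


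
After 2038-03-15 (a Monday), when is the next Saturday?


Current: Monday
Target: Saturday
Days ahead: 5

Next Saturday: 2038-03-20


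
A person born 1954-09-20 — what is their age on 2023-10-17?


Birth: 1954-09-20
Reference: 2023-10-17
Year difference: 2023 - 1954 = 69

69 years old


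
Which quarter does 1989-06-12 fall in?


Month: June (month 6)
Q1: Jan-Mar, Q2: Apr-Jun, Q3: Jul-Sep, Q4: Oct-Dec

Q2


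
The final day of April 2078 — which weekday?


April 2078 has 30 days
Anchor: Jan 1, 2078. With p = 2078 - 1 = 2077: (p + p//4 - p//100 + p//400) mod 7 = (2077 + 519 - 20 + 5) mod 7 = 2581 mod 7 = 5 -> Saturday (Mon=0 ... Sun=6)
Days before April (Jan-Mar): 90; April 1 index = (5 + 90) mod 7 = 4 -> Friday
Last day offset: 30 - 1 = 29 days
Weekday index = (4 + 29) mod 7 = 5

Saturday, April 30


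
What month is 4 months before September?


September is month 9
9 - 4 = 5

May


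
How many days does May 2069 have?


May 2069

31 days


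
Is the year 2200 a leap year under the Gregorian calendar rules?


Gregorian leap year rule: divisible by 4, but not by 100, unless also by 400.
2200 is divisible by 100 but not 400 -> not a leap year

No


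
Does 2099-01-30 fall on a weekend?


Anchor: Jan 1, 2099. With p = 2099 - 1 = 2098: (p + p//4 - p//100 + p//400) mod 7 = (2098 + 524 - 20 + 5) mod 7 = 2607 mod 7 = 3 -> Thursday (Mon=0 ... Sun=6)
Day of year: 30; offset = 29
Weekday index = (3 + 29) mod 7 = 4 -> Friday
Weekend days: Saturday, Sunday

No


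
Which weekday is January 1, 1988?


Target: January 1, 1988
Anchor: Jan 1, 1988. With p = 1988 - 1 = 1987: (p + p//4 - p//100 + p//400) mod 7 = (1987 + 496 - 19 + 4) mod 7 = 2468 mod 7 = 4 -> Friday (Mon=0 ... Sun=6)
Offset from anchor: 0 days
Weekday index = (4 + 0) mod 7 = 4

Friday


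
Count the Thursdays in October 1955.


October 1955 has 31 days
Anchor: Jan 1, 1955. With p = 1955 - 1 = 1954: (p + p//4 - p//100 + p//400) mod 7 = (1954 + 488 - 19 + 4) mod 7 = 2427 mod 7 = 5 -> Saturday (Mon=0 ... Sun=6)
Days before October (Jan-Sep): 273; October 1 index = (5 + 273) mod 7 = 5 -> Saturday
First Thursday is October 6
Thursdays: 6, 13, 20, 27

4 Thursdays


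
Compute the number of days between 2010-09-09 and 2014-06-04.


From 2010-09-09 to 2014-06-04
2010-09-09: days before September = 31 + 28 + 31 + 30 + 31 + 30 + 31 + 31 = 243 (2010 is not a leap year); day of year = 243 + 9 = 252
2014-06-04: days before June = 31 + 28 + 31 + 30 + 31 = 151 (2014 is not a leap year); day of year = 151 + 4 = 155
Rest of 2010: 365 - 252 = 113
Full years 2011 (365), 2012 (366), 2013 (365): 1096
Total = 113 + 1096 + 155 = 1364

1364 days


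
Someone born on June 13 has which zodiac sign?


Date: June 13
Conventional tropical zodiac dates: Gemini from May 21 onward; Cancer starts June 21
June 13 falls within the Gemini range

Gemini


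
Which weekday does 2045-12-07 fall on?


Date: December 7, 2045
Anchor: Jan 1, 2045. With p = 2045 - 1 = 2044: (p + p//4 - p//100 + p//400) mod 7 = (2044 + 511 - 20 + 5) mod 7 = 2540 mod 7 = 6 -> Sunday (Mon=0 ... Sun=6)
Days before December (Jan-Nov): 334; offset = 334 + 7 - 1 = 340
Weekday index = (6 + 340) mod 7 = 3

Day of the week: Thursday


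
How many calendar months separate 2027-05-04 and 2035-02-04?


From May 2027 to February 2035
8 years * 12 = 96 months, minus 3 months = 93

93 months


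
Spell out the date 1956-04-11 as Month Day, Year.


ISO 1956-04-11 parses as year=1956, month=04, day=11
Month 4 -> April

April 11, 1956


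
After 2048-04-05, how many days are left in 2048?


Day of year: 96 of 366
Remaining = 366 - 96

270 days


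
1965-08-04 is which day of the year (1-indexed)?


Date: August 4, 1965
Days in months 1 through 7: 212
Plus 4 days in August

Day of year: 216


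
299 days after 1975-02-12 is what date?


Start: 1975-02-12, add 299 days
February 1975 has 28 days: 28 - 12 = 16 days to February 28 -> 283 left
March 1975 has 31 days -> 252 left
April 1975 has 30 days -> 222 left
May 1975 has 31 days -> 191 left
June 1975 has 30 days -> 161 left
July 1975 has 31 days -> 130 left
August 1975 has 31 days -> 99 left
September 1975 has 30 days -> 69 left
October 1975 has 31 days -> 38 left
November 1975 has 30 days -> 8 left
December 1975: 8 <= 31 -> lands on December 8

Result: 1975-12-08


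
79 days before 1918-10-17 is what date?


Start: 1918-10-17, subtract 79 days
Back 17 days from October 17 reaches September 30, 1918 -> 62 left
September 1918 has 30 days -> back to August 31, 1918 -> 32 left
August 1918 has 31 days -> back to July 31, 1918 -> 1 left
July 1918: 31 - 1 = 30 -> lands on July 30

Result: 1918-07-30


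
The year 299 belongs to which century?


Century = (year - 1) // 100 + 1
= (299 - 1) // 100 + 1
= 298 // 100 + 1
= 2 + 1

3rd century


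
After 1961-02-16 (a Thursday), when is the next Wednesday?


Current: Thursday
Target: Wednesday
Days ahead: 6

Next Wednesday: 1961-02-22


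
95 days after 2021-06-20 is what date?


Start: 2021-06-20, add 95 days
June 2021 has 30 days: 30 - 20 = 10 days to June 30 -> 85 left
July 2021 has 31 days -> 54 left
August 2021 has 31 days -> 23 left
September 2021: 23 <= 30 -> lands on September 23

Result: 2021-09-23


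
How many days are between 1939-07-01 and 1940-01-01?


From 1939-07-01 to 1940-01-01
1939-07-01: days before July = 31 + 28 + 31 + 30 + 31 + 30 = 181 (1939 is not a leap year); day of year = 181 + 1 = 182
1940-01-01: day of year = 1
Rest of 1939: 365 - 182 = 183
Total = 183 + 1 = 184

184 days


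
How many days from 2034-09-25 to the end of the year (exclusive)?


Day of year: 268 of 365
Remaining = 365 - 268

97 days


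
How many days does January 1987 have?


January 1987

31 days


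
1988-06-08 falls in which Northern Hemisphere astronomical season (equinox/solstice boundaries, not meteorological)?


Date: June 8
Astronomical Spring (approx.; exact equinox/solstice day varies by year): March 20 to June 20
June 8 falls within the Spring window

Spring


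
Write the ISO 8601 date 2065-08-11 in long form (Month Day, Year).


ISO 2065-08-11 parses as year=2065, month=08, day=11
Month 8 -> August

August 11, 2065


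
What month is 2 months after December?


December is month 12
12 + 2 = 14; wrap: 14 - 12 = 2

February


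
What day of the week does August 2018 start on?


Target: August 1, 2018
Anchor: Jan 1, 2018. With p = 2018 - 1 = 2017: (p + p//4 - p//100 + p//400) mod 7 = (2017 + 504 - 20 + 5) mod 7 = 2506 mod 7 = 0 -> Monday (Mon=0 ... Sun=6)
Days before August (Jan-Jul): 212 days
Weekday index = (0 + 212) mod 7 = 2

Wednesday


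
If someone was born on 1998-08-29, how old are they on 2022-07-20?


Birth: 1998-08-29
Reference: 2022-07-20
Year difference: 2022 - 1998 = 24
Birthday not yet reached in 2022, subtract 1

23 years old


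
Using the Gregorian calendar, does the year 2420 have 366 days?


Gregorian leap year rule: divisible by 4, but not by 100, unless also by 400.
2420 is divisible by 4 but not 100 -> leap year

Yes


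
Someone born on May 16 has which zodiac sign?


Date: May 16
Conventional tropical zodiac dates: Taurus from April 20 onward; Gemini starts May 21
May 16 falls within the Taurus range

Taurus


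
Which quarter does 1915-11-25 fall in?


Month: November (month 11)
Q1: Jan-Mar, Q2: Apr-Jun, Q3: Jul-Sep, Q4: Oct-Dec

Q4


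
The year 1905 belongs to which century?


Century = (year - 1) // 100 + 1
= (1905 - 1) // 100 + 1
= 1904 // 100 + 1
= 19 + 1

20th century


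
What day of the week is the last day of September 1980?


September 1980 has 30 days
Anchor: Jan 1, 1980. With p = 1980 - 1 = 1979: (p + p//4 - p//100 + p//400) mod 7 = (1979 + 494 - 19 + 4) mod 7 = 2458 mod 7 = 1 -> Tuesday (Mon=0 ... Sun=6)
Days before September (Jan-Aug): 244; September 1 index = (1 + 244) mod 7 = 0 -> Monday
Last day offset: 30 - 1 = 29 days
Weekday index = (0 + 29) mod 7 = 1

Tuesday, September 30


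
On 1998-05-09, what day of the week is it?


Date: May 9, 1998
Anchor: Jan 1, 1998. With p = 1998 - 1 = 1997: (p + p//4 - p//100 + p//400) mod 7 = (1997 + 499 - 19 + 4) mod 7 = 2481 mod 7 = 3 -> Thursday (Mon=0 ... Sun=6)
Days before May (Jan-Apr): 120; offset = 120 + 9 - 1 = 128
Weekday index = (3 + 128) mod 7 = 5

Day of the week: Saturday


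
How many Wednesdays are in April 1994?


April 1994 has 30 days
Anchor: Jan 1, 1994. With p = 1994 - 1 = 1993: (p + p//4 - p//100 + p//400) mod 7 = (1993 + 498 - 19 + 4) mod 7 = 2476 mod 7 = 5 -> Saturday (Mon=0 ... Sun=6)
Days before April (Jan-Mar): 90; April 1 index = (5 + 90) mod 7 = 4 -> Friday
First Wednesday is April 6
Wednesdays: 6, 13, 20, 27

4 Wednesdays


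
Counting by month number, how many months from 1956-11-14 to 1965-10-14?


From November 1956 to October 1965
9 years * 12 = 108 months, minus 1 month = 107

107 months


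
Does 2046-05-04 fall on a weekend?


Anchor: Jan 1, 2046. With p = 2046 - 1 = 2045: (p + p//4 - p//100 + p//400) mod 7 = (2045 + 511 - 20 + 5) mod 7 = 2541 mod 7 = 0 -> Monday (Mon=0 ... Sun=6)
Day of year: 124; offset = 123
Weekday index = (0 + 123) mod 7 = 4 -> Friday
Weekend days: Saturday, Sunday

No


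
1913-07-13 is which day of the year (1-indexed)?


Date: July 13, 1913
Days in months 1 through 6: 181
Plus 13 days in July

Day of year: 194


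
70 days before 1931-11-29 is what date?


Start: 1931-11-29, subtract 70 days
Back 29 days from November 29 reaches October 31, 1931 -> 41 left
October 1931 has 31 days -> back to September 30, 1931 -> 10 left
September 1931: 30 - 10 = 20 -> lands on September 20

Result: 1931-09-20


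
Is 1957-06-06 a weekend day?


Anchor: Jan 1, 1957. With p = 1957 - 1 = 1956: (p + p//4 - p//100 + p//400) mod 7 = (1956 + 489 - 19 + 4) mod 7 = 2430 mod 7 = 1 -> Tuesday (Mon=0 ... Sun=6)
Day of year: 157; offset = 156
Weekday index = (1 + 156) mod 7 = 3 -> Thursday
Weekend days: Saturday, Sunday

No


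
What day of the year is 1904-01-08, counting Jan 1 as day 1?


Date: January 8, 1904
No months before January
Plus 8 days in January

Day of year: 8


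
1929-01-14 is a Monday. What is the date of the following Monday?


Current: Monday
Target: Monday
Days ahead: 7

Next Monday: 1929-01-21


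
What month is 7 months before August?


August is month 8
8 - 7 = 1

January


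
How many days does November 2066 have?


November 2066

30 days


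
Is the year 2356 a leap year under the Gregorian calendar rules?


Gregorian leap year rule: divisible by 4, but not by 100, unless also by 400.
2356 is divisible by 4 but not 100 -> leap year

Yes


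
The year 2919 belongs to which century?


Century = (year - 1) // 100 + 1
= (2919 - 1) // 100 + 1
= 2918 // 100 + 1
= 29 + 1

30th century


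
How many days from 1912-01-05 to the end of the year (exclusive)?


Day of year: 5 of 366
Remaining = 366 - 5

361 days


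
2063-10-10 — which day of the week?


Date: October 10, 2063
Anchor: Jan 1, 2063. With p = 2063 - 1 = 2062: (p + p//4 - p//100 + p//400) mod 7 = (2062 + 515 - 20 + 5) mod 7 = 2562 mod 7 = 0 -> Monday (Mon=0 ... Sun=6)
Days before October (Jan-Sep): 273; offset = 273 + 10 - 1 = 282
Weekday index = (0 + 282) mod 7 = 2

Day of the week: Wednesday


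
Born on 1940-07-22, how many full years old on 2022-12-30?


Birth: 1940-07-22
Reference: 2022-12-30
Year difference: 2022 - 1940 = 82

82 years old


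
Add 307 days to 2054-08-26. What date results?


Start: 2054-08-26, add 307 days
August 2054 has 31 days: 31 - 26 = 5 days to August 31 -> 302 left
September 2054 has 30 days -> 272 left
October 2054 has 31 days -> 241 left
November 2054 has 30 days -> 211 left
December 2054 has 31 days -> 180 left
January 2055 has 31 days -> 149 left
February 2055 has 28 days -> 121 left
March 2055 has 31 days -> 90 left
April 2055 has 30 days -> 60 left
May 2055 has 31 days -> 29 left
June 2055: 29 <= 30 -> lands on June 29

Result: 2055-06-29


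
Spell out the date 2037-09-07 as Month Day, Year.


ISO 2037-09-07 parses as year=2037, month=09, day=07
Month 9 -> September

September 7, 2037


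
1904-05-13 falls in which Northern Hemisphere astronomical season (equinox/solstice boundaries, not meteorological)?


Date: May 13
Astronomical Spring (approx.; exact equinox/solstice day varies by year): March 20 to June 20
May 13 falls within the Spring window

Spring


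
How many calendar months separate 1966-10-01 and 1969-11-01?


From October 1966 to November 1969
3 years * 12 = 36 months, plus 1 month = 37

37 months


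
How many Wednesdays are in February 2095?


February 2095 has 28 days
Anchor: Jan 1, 2095. With p = 2095 - 1 = 2094: (p + p//4 - p//100 + p//400) mod 7 = (2094 + 523 - 20 + 5) mod 7 = 2602 mod 7 = 5 -> Saturday (Mon=0 ... Sun=6)
Days before February (Jan): 31; February 1 index = (5 + 31) mod 7 = 1 -> Tuesday
First Wednesday is February 2
Wednesdays: 2, 9, 16, 23

4 Wednesdays


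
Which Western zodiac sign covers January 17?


Date: January 17
Conventional tropical zodiac dates: Capricorn from December 22 onward; Aquarius starts January 20
January 17 falls within the Capricorn range

Capricorn


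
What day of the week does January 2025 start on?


Target: January 1, 2025
Anchor: Jan 1, 2025. With p = 2025 - 1 = 2024: (p + p//4 - p//100 + p//400) mod 7 = (2024 + 506 - 20 + 5) mod 7 = 2515 mod 7 = 2 -> Wednesday (Mon=0 ... Sun=6)
Offset from anchor: 0 days
Weekday index = (2 + 0) mod 7 = 2

Wednesday


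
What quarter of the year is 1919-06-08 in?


Month: June (month 6)
Q1: Jan-Mar, Q2: Apr-Jun, Q3: Jul-Sep, Q4: Oct-Dec

Q2


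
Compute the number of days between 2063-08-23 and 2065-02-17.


From 2063-08-23 to 2065-02-17
2063-08-23: days before August = 31 + 28 + 31 + 30 + 31 + 30 + 31 = 212 (2063 is not a leap year); day of year = 212 + 23 = 235
2065-02-17: days before February = 31; day of year = 31 + 17 = 48
Rest of 2063: 365 - 235 = 130
Full years 2064 (366): 366
Total = 130 + 366 + 48 = 544

544 days


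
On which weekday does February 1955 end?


February 1955 has 28 days
Anchor: Jan 1, 1955. With p = 1955 - 1 = 1954: (p + p//4 - p//100 + p//400) mod 7 = (1954 + 488 - 19 + 4) mod 7 = 2427 mod 7 = 5 -> Saturday (Mon=0 ... Sun=6)
Days before February (Jan): 31; February 1 index = (5 + 31) mod 7 = 1 -> Tuesday
Last day offset: 28 - 1 = 27 days
Weekday index = (1 + 27) mod 7 = 0

Monday, February 28


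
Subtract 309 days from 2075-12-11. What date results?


Start: 2075-12-11, subtract 309 days
Back 11 days from December 11 reaches November 30, 2075 -> 298 left
November 2075 has 30 days -> back to October 31, 2075 -> 268 left
October 2075 has 31 days -> back to September 30, 2075 -> 237 left
September 2075 has 30 days -> back to August 31, 2075 -> 207 left
August 2075 has 31 days -> back to July 31, 2075 -> 176 left
July 2075 has 31 days -> back to June 30, 2075 -> 145 left
June 2075 has 30 days -> back to May 31, 2075 -> 115 left
May 2075 has 31 days -> back to April 30, 2075 -> 84 left
April 2075 has 30 days -> back to March 31, 2075 -> 54 left
March 2075 has 31 days -> back to February 28, 2075 -> 23 left
February 2075: 28 - 23 = 5 -> lands on February 5

Result: 2075-02-05


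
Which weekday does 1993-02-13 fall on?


Date: February 13, 1993
Anchor: Jan 1, 1993. With p = 1993 - 1 = 1992: (p + p//4 - p//100 + p//400) mod 7 = (1992 + 498 - 19 + 4) mod 7 = 2475 mod 7 = 4 -> Friday (Mon=0 ... Sun=6)
Days before February (Jan): 31; offset = 31 + 13 - 1 = 43
Weekday index = (4 + 43) mod 7 = 5

Day of the week: Saturday


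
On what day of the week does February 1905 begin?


Target: February 1, 1905
Anchor: Jan 1, 1905. With p = 1905 - 1 = 1904: (p + p//4 - p//100 + p//400) mod 7 = (1904 + 476 - 19 + 4) mod 7 = 2365 mod 7 = 6 -> Sunday (Mon=0 ... Sun=6)
Days before February (Jan): 31 days
Weekday index = (6 + 31) mod 7 = 2

Wednesday


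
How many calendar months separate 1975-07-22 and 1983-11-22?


From July 1975 to November 1983
8 years * 12 = 96 months, plus 4 months = 100

100 months


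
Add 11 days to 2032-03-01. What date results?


Start: 2032-03-01, add 11 days
March 2032 has 31 days; 1 + 11 = 12 stays within March

Result: 2032-03-12


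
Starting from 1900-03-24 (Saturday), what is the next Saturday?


Current: Saturday
Target: Saturday
Days ahead: 7

Next Saturday: 1900-03-31


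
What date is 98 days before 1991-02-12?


Start: 1991-02-12, subtract 98 days
Back 12 days from February 12 reaches January 31, 1991 -> 86 left
January 1991 has 31 days -> back to December 31, 1990 -> 55 left
December 1990 has 31 days -> back to November 30, 1990 -> 24 left
November 1990: 30 - 24 = 6 -> lands on November 6

Result: 1990-11-06


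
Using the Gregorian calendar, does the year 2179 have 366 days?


Gregorian leap year rule: divisible by 4, but not by 100, unless also by 400.
2179 is not divisible by 4 -> not a leap year

No


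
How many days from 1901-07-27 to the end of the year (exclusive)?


Day of year: 208 of 365
Remaining = 365 - 208

157 days


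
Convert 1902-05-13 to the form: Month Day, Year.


ISO 1902-05-13 parses as year=1902, month=05, day=13
Month 5 -> May

May 13, 1902


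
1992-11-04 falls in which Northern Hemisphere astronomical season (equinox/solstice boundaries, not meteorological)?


Date: November 4
Astronomical Autumn (approx.; exact equinox/solstice day varies by year): September 22 to December 20
November 4 falls within the Autumn window

Autumn


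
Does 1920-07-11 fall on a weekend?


Anchor: Jan 1, 1920. With p = 1920 - 1 = 1919: (p + p//4 - p//100 + p//400) mod 7 = (1919 + 479 - 19 + 4) mod 7 = 2383 mod 7 = 3 -> Thursday (Mon=0 ... Sun=6)
Day of year: 193; offset = 192
Weekday index = (3 + 192) mod 7 = 6 -> Sunday
Weekend days: Saturday, Sunday

Yes


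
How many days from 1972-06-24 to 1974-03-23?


From 1972-06-24 to 1974-03-23
1972-06-24: days before June = 31 + 29 + 31 + 30 + 31 = 152 (1972 is a leap year); day of year = 152 + 24 = 176
1974-03-23: days before March = 31 + 28 = 59 (1974 is not a leap year); day of year = 59 + 23 = 82
Rest of 1972: 366 - 176 = 190
Full years 1973 (365): 365
Total = 190 + 365 + 82 = 637

637 days


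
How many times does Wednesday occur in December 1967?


December 1967 has 31 days
Anchor: Jan 1, 1967. With p = 1967 - 1 = 1966: (p + p//4 - p//100 + p//400) mod 7 = (1966 + 491 - 19 + 4) mod 7 = 2442 mod 7 = 6 -> Sunday (Mon=0 ... Sun=6)
Days before December (Jan-Nov): 334; December 1 index = (6 + 334) mod 7 = 4 -> Friday
First Wednesday is December 6
Wednesdays: 6, 13, 20, 27

4 Wednesdays


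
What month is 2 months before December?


December is month 12
12 - 2 = 10

October


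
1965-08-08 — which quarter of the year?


Month: August (month 8)
Q1: Jan-Mar, Q2: Apr-Jun, Q3: Jul-Sep, Q4: Oct-Dec

Q3


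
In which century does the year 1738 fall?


Century = (year - 1) // 100 + 1
= (1738 - 1) // 100 + 1
= 1737 // 100 + 1
= 17 + 1

18th century


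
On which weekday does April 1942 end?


April 1942 has 30 days
Anchor: Jan 1, 1942. With p = 1942 - 1 = 1941: (p + p//4 - p//100 + p//400) mod 7 = (1941 + 485 - 19 + 4) mod 7 = 2411 mod 7 = 3 -> Thursday (Mon=0 ... Sun=6)
Days before April (Jan-Mar): 90; April 1 index = (3 + 90) mod 7 = 2 -> Wednesday
Last day offset: 30 - 1 = 29 days
Weekday index = (2 + 29) mod 7 = 3

Thursday, April 30


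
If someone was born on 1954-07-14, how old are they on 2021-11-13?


Birth: 1954-07-14
Reference: 2021-11-13
Year difference: 2021 - 1954 = 67

67 years old


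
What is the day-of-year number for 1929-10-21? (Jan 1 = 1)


Date: October 21, 1929
Days in months 1 through 9: 273
Plus 21 days in October

Day of year: 294


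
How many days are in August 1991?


August 1991

31 days


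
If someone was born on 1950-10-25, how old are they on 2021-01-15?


Birth: 1950-10-25
Reference: 2021-01-15
Year difference: 2021 - 1950 = 71
Birthday not yet reached in 2021, subtract 1

70 years old


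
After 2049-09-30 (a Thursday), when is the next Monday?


Current: Thursday
Target: Monday
Days ahead: 4

Next Monday: 2049-10-04


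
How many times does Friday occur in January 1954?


January 1954 has 31 days
Anchor: Jan 1, 1954. With p = 1954 - 1 = 1953: (p + p//4 - p//100 + p//400) mod 7 = (1953 + 488 - 19 + 4) mod 7 = 2426 mod 7 = 4 -> Friday (Mon=0 ... Sun=6)
January 1 is the anchor itself -> Friday
First Friday is January 1
Fridays: 1, 8, 15, 22, 29

5 Fridays


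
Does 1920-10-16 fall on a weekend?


Anchor: Jan 1, 1920. With p = 1920 - 1 = 1919: (p + p//4 - p//100 + p//400) mod 7 = (1919 + 479 - 19 + 4) mod 7 = 2383 mod 7 = 3 -> Thursday (Mon=0 ... Sun=6)
Day of year: 290; offset = 289
Weekday index = (3 + 289) mod 7 = 5 -> Saturday
Weekend days: Saturday, Sunday

Yes


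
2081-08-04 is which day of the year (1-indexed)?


Date: August 4, 2081
Days in months 1 through 7: 212
Plus 4 days in August

Day of year: 216


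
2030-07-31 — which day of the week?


Date: July 31, 2030
Anchor: Jan 1, 2030. With p = 2030 - 1 = 2029: (p + p//4 - p//100 + p//400) mod 7 = (2029 + 507 - 20 + 5) mod 7 = 2521 mod 7 = 1 -> Tuesday (Mon=0 ... Sun=6)
Days before July (Jan-Jun): 181; offset = 181 + 31 - 1 = 211
Weekday index = (1 + 211) mod 7 = 2

Day of the week: Wednesday


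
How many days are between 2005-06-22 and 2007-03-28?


From 2005-06-22 to 2007-03-28
2005-06-22: days before June = 31 + 28 + 31 + 30 + 31 = 151 (2005 is not a leap year); day of year = 151 + 22 = 173
2007-03-28: days before March = 31 + 28 = 59 (2007 is not a leap year); day of year = 59 + 28 = 87
Rest of 2005: 365 - 173 = 192
Full years 2006 (365): 365
Total = 192 + 365 + 87 = 644

644 days


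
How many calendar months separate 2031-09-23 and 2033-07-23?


From September 2031 to July 2033
2 years * 12 = 24 months, minus 2 months = 22

22 months


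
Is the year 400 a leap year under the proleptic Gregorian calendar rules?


Gregorian leap year rule: divisible by 4, but not by 100, unless also by 400.
400 is divisible by 400 -> leap year

Yes


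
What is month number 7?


Month 7 of 12

July


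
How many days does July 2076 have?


July 2076

31 days


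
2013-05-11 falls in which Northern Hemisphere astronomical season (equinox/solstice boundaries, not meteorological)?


Date: May 11
Astronomical Spring (approx.; exact equinox/solstice day varies by year): March 20 to June 20
May 11 falls within the Spring window

Spring


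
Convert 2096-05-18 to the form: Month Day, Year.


ISO 2096-05-18 parses as year=2096, month=05, day=18
Month 5 -> May

May 18, 2096


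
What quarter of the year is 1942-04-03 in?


Month: April (month 4)
Q1: Jan-Mar, Q2: Apr-Jun, Q3: Jul-Sep, Q4: Oct-Dec

Q2


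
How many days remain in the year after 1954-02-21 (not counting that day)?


Day of year: 52 of 365
Remaining = 365 - 52

313 days


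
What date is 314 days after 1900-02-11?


Start: 1900-02-11, add 314 days
February 1900 has 28 days: 28 - 11 = 17 days to February 28 -> 297 left
March 1900 has 31 days -> 266 left
April 1900 has 30 days -> 236 left
May 1900 has 31 days -> 205 left
June 1900 has 30 days -> 175 left
July 1900 has 31 days -> 144 left
August 1900 has 31 days -> 113 left
September 1900 has 30 days -> 83 left
October 1900 has 31 days -> 52 left
November 1900 has 30 days -> 22 left
December 1900: 22 <= 31 -> lands on December 22

Result: 1900-12-22


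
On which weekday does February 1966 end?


February 1966 has 28 days
Anchor: Jan 1, 1966. With p = 1966 - 1 = 1965: (p + p//4 - p//100 + p//400) mod 7 = (1965 + 491 - 19 + 4) mod 7 = 2441 mod 7 = 5 -> Saturday (Mon=0 ... Sun=6)
Days before February (Jan): 31; February 1 index = (5 + 31) mod 7 = 1 -> Tuesday
Last day offset: 28 - 1 = 27 days
Weekday index = (1 + 27) mod 7 = 0

Monday, February 28


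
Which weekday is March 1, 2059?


Target: March 1, 2059
Anchor: Jan 1, 2059. With p = 2059 - 1 = 2058: (p + p//4 - p//100 + p//400) mod 7 = (2058 + 514 - 20 + 5) mod 7 = 2557 mod 7 = 2 -> Wednesday (Mon=0 ... Sun=6)
Days before March (Jan-Feb): 59 days
Weekday index = (2 + 59) mod 7 = 5

Saturday


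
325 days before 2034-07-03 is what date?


Start: 2034-07-03, subtract 325 days
Back 3 days from July 3 reaches June 30, 2034 -> 322 left
June 2034 has 30 days -> back to May 31, 2034 -> 292 left
May 2034 has 31 days -> back to April 30, 2034 -> 261 left
April 2034 has 30 days -> back to March 31, 2034 -> 231 left
March 2034 has 31 days -> back to February 28, 2034 -> 200 left
February 2034 has 28 days -> back to January 31, 2034 -> 172 left
January 2034 has 31 days -> back to December 31, 2033 -> 141 left
December 2033 has 31 days -> back to November 30, 2033 -> 110 left
November 2033 has 30 days -> back to October 31, 2033 -> 80 left
October 2033 has 31 days -> back to September 30, 2033 -> 49 left
September 2033 has 30 days -> back to August 31, 2033 -> 19 left
August 2033: 31 - 19 = 12 -> lands on August 12

Result: 2033-08-12


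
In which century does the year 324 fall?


Century = (year - 1) // 100 + 1
= (324 - 1) // 100 + 1
= 323 // 100 + 1
= 3 + 1

4th century


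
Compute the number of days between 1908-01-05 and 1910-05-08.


From 1908-01-05 to 1910-05-08
1908-01-05: day of year = 5
1910-05-08: days before May = 31 + 28 + 31 + 30 = 120 (1910 is not a leap year); day of year = 120 + 8 = 128
Rest of 1908: 366 - 5 = 361
Full years 1909 (365): 365
Total = 361 + 365 + 128 = 854

854 days


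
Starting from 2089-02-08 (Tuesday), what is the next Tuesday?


Current: Tuesday
Target: Tuesday
Days ahead: 7

Next Tuesday: 2089-02-15


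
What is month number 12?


Month 12 of 12

December


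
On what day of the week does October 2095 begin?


Target: October 1, 2095
Anchor: Jan 1, 2095. With p = 2095 - 1 = 2094: (p + p//4 - p//100 + p//400) mod 7 = (2094 + 523 - 20 + 5) mod 7 = 2602 mod 7 = 5 -> Saturday (Mon=0 ... Sun=6)
Days before October (Jan-Sep): 273 days
Weekday index = (5 + 273) mod 7 = 5

Saturday


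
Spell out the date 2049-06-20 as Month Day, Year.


ISO 2049-06-20 parses as year=2049, month=06, day=20
Month 6 -> June

June 20, 2049


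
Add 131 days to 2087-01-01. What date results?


Start: 2087-01-01, add 131 days
January 2087 has 31 days: 31 - 1 = 30 days to January 31 -> 101 left
February 2087 has 28 days -> 73 left
March 2087 has 31 days -> 42 left
April 2087 has 30 days -> 12 left
May 2087: 12 <= 31 -> lands on May 12

Result: 2087-05-12


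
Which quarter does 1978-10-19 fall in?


Month: October (month 10)
Q1: Jan-Mar, Q2: Apr-Jun, Q3: Jul-Sep, Q4: Oct-Dec

Q4


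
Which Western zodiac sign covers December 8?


Date: December 8
Conventional tropical zodiac dates: Sagittarius from November 22 onward; Capricorn starts December 22
December 8 falls within the Sagittarius range

Sagittarius


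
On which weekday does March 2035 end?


March 2035 has 31 days
Anchor: Jan 1, 2035. With p = 2035 - 1 = 2034: (p + p//4 - p//100 + p//400) mod 7 = (2034 + 508 - 20 + 5) mod 7 = 2527 mod 7 = 0 -> Monday (Mon=0 ... Sun=6)
Days before March (Jan-Feb): 59; March 1 index = (0 + 59) mod 7 = 3 -> Thursday
Last day offset: 31 - 1 = 30 days
Weekday index = (3 + 30) mod 7 = 5

Saturday, March 31


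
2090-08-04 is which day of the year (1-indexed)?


Date: August 4, 2090
Days in months 1 through 7: 212
Plus 4 days in August

Day of year: 216


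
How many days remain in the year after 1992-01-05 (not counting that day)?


Day of year: 5 of 366
Remaining = 366 - 5

361 days


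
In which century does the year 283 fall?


Century = (year - 1) // 100 + 1
= (283 - 1) // 100 + 1
= 282 // 100 + 1
= 2 + 1

3rd century


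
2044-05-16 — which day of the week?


Date: May 16, 2044
Anchor: Jan 1, 2044. With p = 2044 - 1 = 2043: (p + p//4 - p//100 + p//400) mod 7 = (2043 + 510 - 20 + 5) mod 7 = 2538 mod 7 = 4 -> Friday (Mon=0 ... Sun=6)
Days before May (Jan-Apr): 121; offset = 121 + 16 - 1 = 136
Weekday index = (4 + 136) mod 7 = 0

Day of the week: Monday


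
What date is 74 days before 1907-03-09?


Start: 1907-03-09, subtract 74 days
Back 9 days from March 9 reaches February 28, 1907 -> 65 left
February 1907 has 28 days -> back to January 31, 1907 -> 37 left
January 1907 has 31 days -> back to December 31, 1906 -> 6 left
December 1906: 31 - 6 = 25 -> lands on December 25

Result: 1906-12-25


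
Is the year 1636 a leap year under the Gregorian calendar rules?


Gregorian leap year rule: divisible by 4, but not by 100, unless also by 400.
1636 is divisible by 4 but not 100 -> leap year

Yes


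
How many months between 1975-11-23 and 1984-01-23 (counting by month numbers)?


From November 1975 to January 1984
9 years * 12 = 108 months, minus 10 months = 98

98 months


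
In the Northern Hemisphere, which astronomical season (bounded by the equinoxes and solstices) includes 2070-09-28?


Date: September 28
Astronomical Autumn (approx.; exact equinox/solstice day varies by year): September 22 to December 20
September 28 falls within the Autumn window

Autumn


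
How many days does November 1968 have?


November 1968

30 days


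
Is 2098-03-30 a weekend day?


Anchor: Jan 1, 2098. With p = 2098 - 1 = 2097: (p + p//4 - p//100 + p//400) mod 7 = (2097 + 524 - 20 + 5) mod 7 = 2606 mod 7 = 2 -> Wednesday (Mon=0 ... Sun=6)
Day of year: 89; offset = 88
Weekday index = (2 + 88) mod 7 = 6 -> Sunday
Weekend days: Saturday, Sunday

Yes


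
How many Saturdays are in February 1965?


February 1965 has 28 days
Anchor: Jan 1, 1965. With p = 1965 - 1 = 1964: (p + p//4 - p//100 + p//400) mod 7 = (1964 + 491 - 19 + 4) mod 7 = 2440 mod 7 = 4 -> Friday (Mon=0 ... Sun=6)
Days before February (Jan): 31; February 1 index = (4 + 31) mod 7 = 0 -> Monday
First Saturday is February 6
Saturdays: 6, 13, 20, 27

4 Saturdays


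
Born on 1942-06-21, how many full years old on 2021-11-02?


Birth: 1942-06-21
Reference: 2021-11-02
Year difference: 2021 - 1942 = 79

79 years old


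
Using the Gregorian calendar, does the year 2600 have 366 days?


Gregorian leap year rule: divisible by 4, but not by 100, unless also by 400.
2600 is divisible by 100 but not 400 -> not a leap year

No


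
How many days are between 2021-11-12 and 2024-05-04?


From 2021-11-12 to 2024-05-04
2021-11-12: days before November = 31 + 28 + 31 + 30 + 31 + 30 + 31 + 31 + 30 + 31 = 304 (2021 is not a leap year); day of year = 304 + 12 = 316
2024-05-04: days before May = 31 + 29 + 31 + 30 = 121 (2024 is a leap year); day of year = 121 + 4 = 125
Rest of 2021: 365 - 316 = 49
Full years 2022 (365), 2023 (365): 730
Total = 49 + 730 + 125 = 904

904 days


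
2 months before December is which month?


December is month 12
12 - 2 = 10

October


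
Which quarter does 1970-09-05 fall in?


Month: September (month 9)
Q1: Jan-Mar, Q2: Apr-Jun, Q3: Jul-Sep, Q4: Oct-Dec

Q3


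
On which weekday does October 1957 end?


October 1957 has 31 days
Anchor: Jan 1, 1957. With p = 1957 - 1 = 1956: (p + p//4 - p//100 + p//400) mod 7 = (1956 + 489 - 19 + 4) mod 7 = 2430 mod 7 = 1 -> Tuesday (Mon=0 ... Sun=6)
Days before October (Jan-Sep): 273; October 1 index = (1 + 273) mod 7 = 1 -> Tuesday
Last day offset: 31 - 1 = 30 days
Weekday index = (1 + 30) mod 7 = 3

Thursday, October 31


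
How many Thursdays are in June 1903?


June 1903 has 30 days
Anchor: Jan 1, 1903. With p = 1903 - 1 = 1902: (p + p//4 - p//100 + p//400) mod 7 = (1902 + 475 - 19 + 4) mod 7 = 2362 mod 7 = 3 -> Thursday (Mon=0 ... Sun=6)
Days before June (Jan-May): 151; June 1 index = (3 + 151) mod 7 = 0 -> Monday
First Thursday is June 4
Thursdays: 4, 11, 18, 25

4 Thursdays


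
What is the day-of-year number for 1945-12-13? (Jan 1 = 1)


Date: December 13, 1945
Days in months 1 through 11: 334
Plus 13 days in December

Day of year: 347


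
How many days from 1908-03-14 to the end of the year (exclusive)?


Day of year: 74 of 366
Remaining = 366 - 74

292 days


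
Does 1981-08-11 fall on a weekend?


Anchor: Jan 1, 1981. With p = 1981 - 1 = 1980: (p + p//4 - p//100 + p//400) mod 7 = (1980 + 495 - 19 + 4) mod 7 = 2460 mod 7 = 3 -> Thursday (Mon=0 ... Sun=6)
Day of year: 223; offset = 222
Weekday index = (3 + 222) mod 7 = 1 -> Tuesday
Weekend days: Saturday, Sunday

No


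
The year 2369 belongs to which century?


Century = (year - 1) // 100 + 1
= (2369 - 1) // 100 + 1
= 2368 // 100 + 1
= 23 + 1

24th century


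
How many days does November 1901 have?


November 1901

30 days


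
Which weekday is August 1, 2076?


Target: August 1, 2076
Anchor: Jan 1, 2076. With p = 2076 - 1 = 2075: (p + p//4 - p//100 + p//400) mod 7 = (2075 + 518 - 20 + 5) mod 7 = 2578 mod 7 = 2 -> Wednesday (Mon=0 ... Sun=6)
Days before August (Jan-Jul): 213 days
Weekday index = (2 + 213) mod 7 = 5

Saturday


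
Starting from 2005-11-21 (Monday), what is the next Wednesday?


Current: Monday
Target: Wednesday
Days ahead: 2

Next Wednesday: 2005-11-23


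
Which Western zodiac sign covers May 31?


Date: May 31
Conventional tropical zodiac dates: Gemini from May 21 onward; Cancer starts June 21
May 31 falls within the Gemini range

Gemini


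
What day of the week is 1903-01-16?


Date: January 16, 1903
Anchor: Jan 1, 1903. With p = 1903 - 1 = 1902: (p + p//4 - p//100 + p//400) mod 7 = (1902 + 475 - 19 + 4) mod 7 = 2362 mod 7 = 3 -> Thursday (Mon=0 ... Sun=6)
Days into year = 16 - 1 = 15
Weekday index = (3 + 15) mod 7 = 4

Day of the week: Friday


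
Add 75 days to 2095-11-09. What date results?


Start: 2095-11-09, add 75 days
November 2095 has 30 days: 30 - 9 = 21 days to November 30 -> 54 left
December 2095 has 31 days -> 23 left
January 2096: 23 <= 31 -> lands on January 23

Result: 2096-01-23


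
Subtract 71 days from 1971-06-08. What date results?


Start: 1971-06-08, subtract 71 days
Back 8 days from June 8 reaches May 31, 1971 -> 63 left
May 1971 has 31 days -> back to April 30, 1971 -> 32 left
April 1971 has 30 days -> back to March 31, 1971 -> 2 left
March 1971: 31 - 2 = 29 -> lands on March 29

Result: 1971-03-29
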